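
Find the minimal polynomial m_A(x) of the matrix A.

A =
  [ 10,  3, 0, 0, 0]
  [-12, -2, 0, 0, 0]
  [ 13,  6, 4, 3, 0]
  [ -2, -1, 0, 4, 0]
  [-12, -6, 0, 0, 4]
x^2 - 8*x + 16

The characteristic polynomial is χ_A(x) = (x - 4)^5, so the eigenvalues are known. The minimal polynomial is
  m_A(x) = Π_λ (x − λ)^{k_λ}
where k_λ is the size of the *largest* Jordan block for λ (equivalently, the smallest k with (A − λI)^k v = 0 for every generalised eigenvector v of λ).

  λ = 4: largest Jordan block has size 2, contributing (x − 4)^2

So m_A(x) = (x - 4)^2 = x^2 - 8*x + 16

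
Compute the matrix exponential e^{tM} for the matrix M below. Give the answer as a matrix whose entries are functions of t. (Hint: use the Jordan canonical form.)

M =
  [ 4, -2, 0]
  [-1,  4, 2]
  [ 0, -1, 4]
e^{tM} =
  [t^2*exp(4*t) + exp(4*t), -2*t*exp(4*t), -2*t^2*exp(4*t)]
  [-t*exp(4*t), exp(4*t), 2*t*exp(4*t)]
  [t^2*exp(4*t)/2, -t*exp(4*t), -t^2*exp(4*t) + exp(4*t)]

Strategy: write M = P · J · P⁻¹ where J is a Jordan canonical form, so e^{tM} = P · e^{tJ} · P⁻¹, and e^{tJ} can be computed block-by-block.

M has Jordan form
J =
  [4, 1, 0]
  [0, 4, 1]
  [0, 0, 4]
(up to reordering of blocks).

Per-block formulas:
  For a 3×3 Jordan block J_3(4): exp(t · J_3(4)) = e^(4t)·(I + t·N + (t^2/2)·N^2), where N is the 3×3 nilpotent shift.

After assembling e^{tJ} and conjugating by P, we get:

e^{tM} =
  [t^2*exp(4*t) + exp(4*t), -2*t*exp(4*t), -2*t^2*exp(4*t)]
  [-t*exp(4*t), exp(4*t), 2*t*exp(4*t)]
  [t^2*exp(4*t)/2, -t*exp(4*t), -t^2*exp(4*t) + exp(4*t)]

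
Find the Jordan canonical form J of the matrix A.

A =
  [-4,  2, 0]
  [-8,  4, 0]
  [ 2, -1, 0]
J_2(0) ⊕ J_1(0)

The characteristic polynomial is
  det(x·I − A) = x^3

Eigenvalues and multiplicities (the geometric multiplicity of λ is n − rank(A − λI), which equals the number of Jordan blocks for λ):
  λ = 0: algebraic multiplicity = 3, geometric multiplicity = 2

Determining the block sizes for each eigenvalue:
  λ = 0: 2 blocks summing to 3 forces exactly one block of size 2 and the rest size 1 → block sizes [2, 1]

Assembling the blocks gives a Jordan form
J =
  [0, 1, 0]
  [0, 0, 0]
  [0, 0, 0]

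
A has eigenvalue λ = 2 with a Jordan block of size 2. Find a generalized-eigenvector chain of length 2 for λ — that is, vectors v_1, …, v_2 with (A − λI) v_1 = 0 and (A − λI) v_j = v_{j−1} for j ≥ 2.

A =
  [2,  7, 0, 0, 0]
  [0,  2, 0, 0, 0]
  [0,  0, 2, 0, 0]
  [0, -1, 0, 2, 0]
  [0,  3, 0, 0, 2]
A Jordan chain for λ = 2 of length 2:
v_1 = (7, 0, 0, -1, 3)ᵀ
v_2 = (0, 1, 0, 0, 0)ᵀ

Let N = A − (2)·I. We want v_2 with N^2 v_2 = 0 but N^1 v_2 ≠ 0; then v_{j-1} := N · v_j for j = 2, …, 2.

Pick v_2 = (0, 1, 0, 0, 0)ᵀ.
Then v_1 = N · v_2 = (7, 0, 0, -1, 3)ᵀ.

Sanity check: (A − (2)·I) v_1 = (0, 0, 0, 0, 0)ᵀ = 0. ✓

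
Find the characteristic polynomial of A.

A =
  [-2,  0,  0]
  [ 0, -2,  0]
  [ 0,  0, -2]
x^3 + 6*x^2 + 12*x + 8

Expanding det(x·I − A) (e.g. by cofactor expansion or by noting that A is similar to its Jordan form J, which has the same characteristic polynomial as A) gives
  χ_A(x) = x^3 + 6*x^2 + 12*x + 8
which factors as (x + 2)^3. The eigenvalues (with algebraic multiplicities) are λ = -2 with multiplicity 3.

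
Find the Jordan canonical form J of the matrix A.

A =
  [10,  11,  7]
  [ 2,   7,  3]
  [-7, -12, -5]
J_3(4)

The characteristic polynomial is
  det(x·I − A) = x^3 - 12*x^2 + 48*x - 64 = (x - 4)^3

Eigenvalues and multiplicities (the geometric multiplicity of λ is n − rank(A − λI), which equals the number of Jordan blocks for λ):
  λ = 4: algebraic multiplicity = 3, geometric multiplicity = 1

Determining the block sizes for each eigenvalue:
  λ = 4: one block (gm = 1), so the single block has size am = 3 → block sizes [3]

Assembling the blocks gives a Jordan form
J =
  [4, 1, 0]
  [0, 4, 1]
  [0, 0, 4]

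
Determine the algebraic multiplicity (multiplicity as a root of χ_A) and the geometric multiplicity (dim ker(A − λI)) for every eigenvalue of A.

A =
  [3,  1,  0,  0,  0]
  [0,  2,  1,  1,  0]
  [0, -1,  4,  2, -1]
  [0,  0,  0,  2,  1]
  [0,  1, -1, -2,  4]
λ = 3: alg = 5, geom = 2

Step 1 — factor the characteristic polynomial to read off the algebraic multiplicities:
  χ_A(x) = (x - 3)^5

Step 2 — compute geometric multiplicities via the rank-nullity identity g(λ) = n − rank(A − λI):
  rank(A − (3)·I) = 3, so dim ker(A − (3)·I) = n − 3 = 2

Summary:
  λ = 3: algebraic multiplicity = 5, geometric multiplicity = 2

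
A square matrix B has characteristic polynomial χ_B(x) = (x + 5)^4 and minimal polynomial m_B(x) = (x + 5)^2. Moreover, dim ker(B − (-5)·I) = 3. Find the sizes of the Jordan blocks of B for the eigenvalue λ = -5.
Block sizes for λ = -5: [2, 1, 1]

Step 1 — from the characteristic polynomial, algebraic multiplicity of λ = -5 is 4. From dim ker(B − (-5)·I) = 3, there are exactly 3 Jordan blocks for λ = -5.
Step 2 — from the minimal polynomial, the factor (x + 5)^2 tells us the largest block for λ = -5 has size 2.
Step 3 — with total size 4, 3 blocks, and largest block 2, the block sizes (in nonincreasing order) are [2, 1, 1].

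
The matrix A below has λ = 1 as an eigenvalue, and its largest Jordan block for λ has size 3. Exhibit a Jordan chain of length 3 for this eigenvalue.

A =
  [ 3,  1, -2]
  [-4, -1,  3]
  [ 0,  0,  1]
A Jordan chain for λ = 1 of length 3:
v_1 = (-1, 2, 0)ᵀ
v_2 = (-2, 3, 0)ᵀ
v_3 = (0, 0, 1)ᵀ

Let N = A − (1)·I. We want v_3 with N^3 v_3 = 0 but N^2 v_3 ≠ 0; then v_{j-1} := N · v_j for j = 3, …, 2.

Pick v_3 = (0, 0, 1)ᵀ.
Then v_2 = N · v_3 = (-2, 3, 0)ᵀ.
Then v_1 = N · v_2 = (-1, 2, 0)ᵀ.

Sanity check: (A − (1)·I) v_1 = (0, 0, 0)ᵀ = 0. ✓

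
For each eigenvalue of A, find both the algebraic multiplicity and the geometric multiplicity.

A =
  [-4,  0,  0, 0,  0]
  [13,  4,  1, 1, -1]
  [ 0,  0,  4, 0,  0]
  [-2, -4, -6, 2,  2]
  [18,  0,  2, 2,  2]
λ = -4: alg = 1, geom = 1; λ = 2: alg = 2, geom = 1; λ = 4: alg = 2, geom = 2

Step 1 — factor the characteristic polynomial to read off the algebraic multiplicities:
  χ_A(x) = (x - 4)^2*(x - 2)^2*(x + 4)

Step 2 — compute geometric multiplicities via the rank-nullity identity g(λ) = n − rank(A − λI):
  rank(A − (-4)·I) = 4, so dim ker(A − (-4)·I) = n − 4 = 1
  rank(A − (2)·I) = 4, so dim ker(A − (2)·I) = n − 4 = 1
  rank(A − (4)·I) = 3, so dim ker(A − (4)·I) = n − 3 = 2

Summary:
  λ = -4: algebraic multiplicity = 1, geometric multiplicity = 1
  λ = 2: algebraic multiplicity = 2, geometric multiplicity = 1
  λ = 4: algebraic multiplicity = 2, geometric multiplicity = 2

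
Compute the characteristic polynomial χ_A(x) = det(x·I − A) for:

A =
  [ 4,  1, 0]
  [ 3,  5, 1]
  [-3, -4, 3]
x^3 - 12*x^2 + 48*x - 64

Expanding det(x·I − A) (e.g. by cofactor expansion or by noting that A is similar to its Jordan form J, which has the same characteristic polynomial as A) gives
  χ_A(x) = x^3 - 12*x^2 + 48*x - 64
which factors as (x - 4)^3. The eigenvalues (with algebraic multiplicities) are λ = 4 with multiplicity 3.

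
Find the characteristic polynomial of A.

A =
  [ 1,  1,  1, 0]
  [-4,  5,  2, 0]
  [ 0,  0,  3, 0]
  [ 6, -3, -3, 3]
x^4 - 12*x^3 + 54*x^2 - 108*x + 81

Expanding det(x·I − A) (e.g. by cofactor expansion or by noting that A is similar to its Jordan form J, which has the same characteristic polynomial as A) gives
  χ_A(x) = x^4 - 12*x^3 + 54*x^2 - 108*x + 81
which factors as (x - 3)^4. The eigenvalues (with algebraic multiplicities) are λ = 3 with multiplicity 4.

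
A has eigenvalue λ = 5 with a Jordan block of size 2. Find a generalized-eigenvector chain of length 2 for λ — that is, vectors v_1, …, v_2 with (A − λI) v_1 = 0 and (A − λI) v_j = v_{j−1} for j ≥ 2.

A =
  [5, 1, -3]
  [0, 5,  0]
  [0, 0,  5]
A Jordan chain for λ = 5 of length 2:
v_1 = (1, 0, 0)ᵀ
v_2 = (0, 1, 0)ᵀ

Let N = A − (5)·I. We want v_2 with N^2 v_2 = 0 but N^1 v_2 ≠ 0; then v_{j-1} := N · v_j for j = 2, …, 2.

Pick v_2 = (0, 1, 0)ᵀ.
Then v_1 = N · v_2 = (1, 0, 0)ᵀ.

Sanity check: (A − (5)·I) v_1 = (0, 0, 0)ᵀ = 0. ✓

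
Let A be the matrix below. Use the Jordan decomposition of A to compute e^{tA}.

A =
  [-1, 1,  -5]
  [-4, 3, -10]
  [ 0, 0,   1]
e^{tA} =
  [-2*t*exp(t) + exp(t), t*exp(t), -5*t*exp(t)]
  [-4*t*exp(t), 2*t*exp(t) + exp(t), -10*t*exp(t)]
  [0, 0, exp(t)]

Strategy: write A = P · J · P⁻¹ where J is a Jordan canonical form, so e^{tA} = P · e^{tJ} · P⁻¹, and e^{tJ} can be computed block-by-block.

A has Jordan form
J =
  [1, 1, 0]
  [0, 1, 0]
  [0, 0, 1]
(up to reordering of blocks).

Per-block formulas:
  For a 1×1 block at λ = 1: exp(t · [1]) = [e^(1t)].
  For a 2×2 Jordan block J_2(1): exp(t · J_2(1)) = e^(1t)·(I + t·N), where N is the 2×2 nilpotent shift.

After assembling e^{tJ} and conjugating by P, we get:

e^{tA} =
  [-2*t*exp(t) + exp(t), t*exp(t), -5*t*exp(t)]
  [-4*t*exp(t), 2*t*exp(t) + exp(t), -10*t*exp(t)]
  [0, 0, exp(t)]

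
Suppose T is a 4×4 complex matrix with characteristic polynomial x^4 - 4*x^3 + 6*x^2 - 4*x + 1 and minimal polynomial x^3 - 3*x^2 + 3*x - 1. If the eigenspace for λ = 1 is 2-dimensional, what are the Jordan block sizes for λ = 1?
Block sizes for λ = 1: [3, 1]

Step 1 — from the characteristic polynomial, algebraic multiplicity of λ = 1 is 4. From dim ker(T − (1)·I) = 2, there are exactly 2 Jordan blocks for λ = 1.
Step 2 — from the minimal polynomial, the factor (x − 1)^3 tells us the largest block for λ = 1 has size 3.
Step 3 — with total size 4, 2 blocks, and largest block 3, the block sizes (in nonincreasing order) are [3, 1].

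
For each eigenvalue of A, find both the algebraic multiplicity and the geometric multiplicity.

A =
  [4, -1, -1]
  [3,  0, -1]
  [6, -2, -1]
λ = 1: alg = 3, geom = 2

Step 1 — factor the characteristic polynomial to read off the algebraic multiplicities:
  χ_A(x) = (x - 1)^3

Step 2 — compute geometric multiplicities via the rank-nullity identity g(λ) = n − rank(A − λI):
  rank(A − (1)·I) = 1, so dim ker(A − (1)·I) = n − 1 = 2

Summary:
  λ = 1: algebraic multiplicity = 3, geometric multiplicity = 2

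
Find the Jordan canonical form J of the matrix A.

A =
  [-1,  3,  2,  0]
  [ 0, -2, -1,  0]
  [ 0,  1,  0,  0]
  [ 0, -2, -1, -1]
J_3(-1) ⊕ J_1(-1)

The characteristic polynomial is
  det(x·I − A) = x^4 + 4*x^3 + 6*x^2 + 4*x + 1 = (x + 1)^4

Eigenvalues and multiplicities (the geometric multiplicity of λ is n − rank(A − λI), which equals the number of Jordan blocks for λ):
  λ = -1: algebraic multiplicity = 4, geometric multiplicity = 2

Determining the block sizes for each eigenvalue:
  λ = -1: with am = 4 and gm = 2, the partition is not yet determined (e.g. several partitions of 4 into 2 parts exist). Let N = A − (-1)·I. Computing rank(N^1) = 2, rank(N^2) = 1, rank(N^3) = 0; the number of blocks of size ≥ j is rank(N^{j−1}) − rank(N^j), giving [2, 1, 1]. So we have 1 block(s) of size 3, 1 block(s) of size 1 → block sizes [3, 1]

Assembling the blocks gives a Jordan form
J =
  [-1,  1,  0,  0]
  [ 0, -1,  1,  0]
  [ 0,  0, -1,  0]
  [ 0,  0,  0, -1]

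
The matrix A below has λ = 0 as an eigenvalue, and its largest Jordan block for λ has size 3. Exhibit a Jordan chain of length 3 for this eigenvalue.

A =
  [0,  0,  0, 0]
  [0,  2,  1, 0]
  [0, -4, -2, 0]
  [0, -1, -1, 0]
A Jordan chain for λ = 0 of length 3:
v_1 = (0, 0, 0, 2)ᵀ
v_2 = (0, 2, -4, -1)ᵀ
v_3 = (0, 1, 0, 0)ᵀ

Let N = A − (0)·I. We want v_3 with N^3 v_3 = 0 but N^2 v_3 ≠ 0; then v_{j-1} := N · v_j for j = 3, …, 2.

Pick v_3 = (0, 1, 0, 0)ᵀ.
Then v_2 = N · v_3 = (0, 2, -4, -1)ᵀ.
Then v_1 = N · v_2 = (0, 0, 0, 2)ᵀ.

Sanity check: (A − (0)·I) v_1 = (0, 0, 0, 0)ᵀ = 0. ✓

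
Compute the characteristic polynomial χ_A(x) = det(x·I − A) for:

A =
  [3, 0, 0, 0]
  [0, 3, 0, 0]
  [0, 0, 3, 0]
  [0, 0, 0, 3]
x^4 - 12*x^3 + 54*x^2 - 108*x + 81

Expanding det(x·I − A) (e.g. by cofactor expansion or by noting that A is similar to its Jordan form J, which has the same characteristic polynomial as A) gives
  χ_A(x) = x^4 - 12*x^3 + 54*x^2 - 108*x + 81
which factors as (x - 3)^4. The eigenvalues (with algebraic multiplicities) are λ = 3 with multiplicity 4.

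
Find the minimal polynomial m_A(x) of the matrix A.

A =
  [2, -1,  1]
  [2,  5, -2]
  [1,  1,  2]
x^2 - 6*x + 9

The characteristic polynomial is χ_A(x) = (x - 3)^3, so the eigenvalues are known. The minimal polynomial is
  m_A(x) = Π_λ (x − λ)^{k_λ}
where k_λ is the size of the *largest* Jordan block for λ (equivalently, the smallest k with (A − λI)^k v = 0 for every generalised eigenvector v of λ).

  λ = 3: largest Jordan block has size 2, contributing (x − 3)^2

So m_A(x) = (x - 3)^2 = x^2 - 6*x + 9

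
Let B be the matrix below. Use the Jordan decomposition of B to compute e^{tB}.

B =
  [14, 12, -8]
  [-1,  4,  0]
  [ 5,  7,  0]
e^{tB} =
  [6*t^2*exp(6*t) + 8*t*exp(6*t) + exp(6*t), 8*t^2*exp(6*t) + 12*t*exp(6*t), -8*t^2*exp(6*t) - 8*t*exp(6*t)]
  [-3*t^2*exp(6*t) - t*exp(6*t), -4*t^2*exp(6*t) - 2*t*exp(6*t) + exp(6*t), 4*t^2*exp(6*t)]
  [3*t^2*exp(6*t)/2 + 5*t*exp(6*t), 2*t^2*exp(6*t) + 7*t*exp(6*t), -2*t^2*exp(6*t) - 6*t*exp(6*t) + exp(6*t)]

Strategy: write B = P · J · P⁻¹ where J is a Jordan canonical form, so e^{tB} = P · e^{tJ} · P⁻¹, and e^{tJ} can be computed block-by-block.

B has Jordan form
J =
  [6, 1, 0]
  [0, 6, 1]
  [0, 0, 6]
(up to reordering of blocks).

Per-block formulas:
  For a 3×3 Jordan block J_3(6): exp(t · J_3(6)) = e^(6t)·(I + t·N + (t^2/2)·N^2), where N is the 3×3 nilpotent shift.

After assembling e^{tJ} and conjugating by P, we get:

e^{tB} =
  [6*t^2*exp(6*t) + 8*t*exp(6*t) + exp(6*t), 8*t^2*exp(6*t) + 12*t*exp(6*t), -8*t^2*exp(6*t) - 8*t*exp(6*t)]
  [-3*t^2*exp(6*t) - t*exp(6*t), -4*t^2*exp(6*t) - 2*t*exp(6*t) + exp(6*t), 4*t^2*exp(6*t)]
  [3*t^2*exp(6*t)/2 + 5*t*exp(6*t), 2*t^2*exp(6*t) + 7*t*exp(6*t), -2*t^2*exp(6*t) - 6*t*exp(6*t) + exp(6*t)]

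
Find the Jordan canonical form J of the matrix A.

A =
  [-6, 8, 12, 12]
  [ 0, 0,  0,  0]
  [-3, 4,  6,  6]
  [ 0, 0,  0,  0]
J_2(0) ⊕ J_1(0) ⊕ J_1(0)

The characteristic polynomial is
  det(x·I − A) = x^4

Eigenvalues and multiplicities (the geometric multiplicity of λ is n − rank(A − λI), which equals the number of Jordan blocks for λ):
  λ = 0: algebraic multiplicity = 4, geometric multiplicity = 3

Determining the block sizes for each eigenvalue:
  λ = 0: 3 blocks summing to 4 forces exactly one block of size 2 and the rest size 1 → block sizes [2, 1, 1]

Assembling the blocks gives a Jordan form
J =
  [0, 1, 0, 0]
  [0, 0, 0, 0]
  [0, 0, 0, 0]
  [0, 0, 0, 0]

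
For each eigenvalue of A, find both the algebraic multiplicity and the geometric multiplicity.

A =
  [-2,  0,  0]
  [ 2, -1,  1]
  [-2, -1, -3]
λ = -2: alg = 3, geom = 2

Step 1 — factor the characteristic polynomial to read off the algebraic multiplicities:
  χ_A(x) = (x + 2)^3

Step 2 — compute geometric multiplicities via the rank-nullity identity g(λ) = n − rank(A − λI):
  rank(A − (-2)·I) = 1, so dim ker(A − (-2)·I) = n − 1 = 2

Summary:
  λ = -2: algebraic multiplicity = 3, geometric multiplicity = 2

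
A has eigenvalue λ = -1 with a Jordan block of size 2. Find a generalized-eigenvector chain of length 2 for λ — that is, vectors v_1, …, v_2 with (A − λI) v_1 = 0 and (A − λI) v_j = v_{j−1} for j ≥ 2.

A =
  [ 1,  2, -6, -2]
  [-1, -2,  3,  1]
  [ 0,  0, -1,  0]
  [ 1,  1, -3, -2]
A Jordan chain for λ = -1 of length 2:
v_1 = (2, -1, 0, 1)ᵀ
v_2 = (1, 0, 0, 0)ᵀ

Let N = A − (-1)·I. We want v_2 with N^2 v_2 = 0 but N^1 v_2 ≠ 0; then v_{j-1} := N · v_j for j = 2, …, 2.

Pick v_2 = (1, 0, 0, 0)ᵀ.
Then v_1 = N · v_2 = (2, -1, 0, 1)ᵀ.

Sanity check: (A − (-1)·I) v_1 = (0, 0, 0, 0)ᵀ = 0. ✓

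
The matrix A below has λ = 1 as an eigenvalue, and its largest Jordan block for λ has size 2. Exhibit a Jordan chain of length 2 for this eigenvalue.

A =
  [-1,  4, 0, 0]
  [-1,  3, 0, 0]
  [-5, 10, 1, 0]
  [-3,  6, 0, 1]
A Jordan chain for λ = 1 of length 2:
v_1 = (-2, -1, -5, -3)ᵀ
v_2 = (1, 0, 0, 0)ᵀ

Let N = A − (1)·I. We want v_2 with N^2 v_2 = 0 but N^1 v_2 ≠ 0; then v_{j-1} := N · v_j for j = 2, …, 2.

Pick v_2 = (1, 0, 0, 0)ᵀ.
Then v_1 = N · v_2 = (-2, -1, -5, -3)ᵀ.

Sanity check: (A − (1)·I) v_1 = (0, 0, 0, 0)ᵀ = 0. ✓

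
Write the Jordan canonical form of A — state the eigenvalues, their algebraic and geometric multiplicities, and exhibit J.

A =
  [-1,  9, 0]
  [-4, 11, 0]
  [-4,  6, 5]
J_2(5) ⊕ J_1(5)

The characteristic polynomial is
  det(x·I − A) = x^3 - 15*x^2 + 75*x - 125 = (x - 5)^3

Eigenvalues and multiplicities (the geometric multiplicity of λ is n − rank(A − λI), which equals the number of Jordan blocks for λ):
  λ = 5: algebraic multiplicity = 3, geometric multiplicity = 2

Determining the block sizes for each eigenvalue:
  λ = 5: 2 blocks summing to 3 forces exactly one block of size 2 and the rest size 1 → block sizes [2, 1]

Assembling the blocks gives a Jordan form
J =
  [5, 1, 0]
  [0, 5, 0]
  [0, 0, 5]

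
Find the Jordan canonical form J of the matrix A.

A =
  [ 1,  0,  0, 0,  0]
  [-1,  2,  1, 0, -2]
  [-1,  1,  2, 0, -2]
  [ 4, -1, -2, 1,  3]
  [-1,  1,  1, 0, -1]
J_2(1) ⊕ J_2(1) ⊕ J_1(1)

The characteristic polynomial is
  det(x·I − A) = x^5 - 5*x^4 + 10*x^3 - 10*x^2 + 5*x - 1 = (x - 1)^5

Eigenvalues and multiplicities (the geometric multiplicity of λ is n − rank(A − λI), which equals the number of Jordan blocks for λ):
  λ = 1: algebraic multiplicity = 5, geometric multiplicity = 3

Determining the block sizes for each eigenvalue:
  λ = 1: with am = 5 and gm = 3, the partition is not yet determined (e.g. several partitions of 5 into 3 parts exist). Let N = A − (1)·I. Computing rank(N^1) = 2, rank(N^2) = 0; the number of blocks of size ≥ j is rank(N^{j−1}) − rank(N^j), giving [3, 2]. So we have 2 block(s) of size 2, 1 block(s) of size 1 → block sizes [2, 2, 1]

Assembling the blocks gives a Jordan form
J =
  [1, 1, 0, 0, 0]
  [0, 1, 0, 0, 0]
  [0, 0, 1, 1, 0]
  [0, 0, 0, 1, 0]
  [0, 0, 0, 0, 1]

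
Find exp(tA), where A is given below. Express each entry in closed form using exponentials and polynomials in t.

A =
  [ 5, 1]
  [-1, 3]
e^{tA} =
  [t*exp(4*t) + exp(4*t), t*exp(4*t)]
  [-t*exp(4*t), -t*exp(4*t) + exp(4*t)]

Strategy: write A = P · J · P⁻¹ where J is a Jordan canonical form, so e^{tA} = P · e^{tJ} · P⁻¹, and e^{tJ} can be computed block-by-block.

A has Jordan form
J =
  [4, 1]
  [0, 4]
(up to reordering of blocks).

Per-block formulas:
  For a 2×2 Jordan block J_2(4): exp(t · J_2(4)) = e^(4t)·(I + t·N), where N is the 2×2 nilpotent shift.

After assembling e^{tJ} and conjugating by P, we get:

e^{tA} =
  [t*exp(4*t) + exp(4*t), t*exp(4*t)]
  [-t*exp(4*t), -t*exp(4*t) + exp(4*t)]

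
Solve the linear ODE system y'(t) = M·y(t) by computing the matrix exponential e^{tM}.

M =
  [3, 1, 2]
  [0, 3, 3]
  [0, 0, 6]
e^{tM} =
  [exp(3*t), t*exp(3*t), -t*exp(3*t) + exp(6*t) - exp(3*t)]
  [0, exp(3*t), exp(6*t) - exp(3*t)]
  [0, 0, exp(6*t)]

Strategy: write M = P · J · P⁻¹ where J is a Jordan canonical form, so e^{tM} = P · e^{tJ} · P⁻¹, and e^{tJ} can be computed block-by-block.

M has Jordan form
J =
  [3, 1, 0]
  [0, 3, 0]
  [0, 0, 6]
(up to reordering of blocks).

Per-block formulas:
  For a 2×2 Jordan block J_2(3): exp(t · J_2(3)) = e^(3t)·(I + t·N), where N is the 2×2 nilpotent shift.
  For a 1×1 block at λ = 6: exp(t · [6]) = [e^(6t)].

After assembling e^{tJ} and conjugating by P, we get:

e^{tM} =
  [exp(3*t), t*exp(3*t), -t*exp(3*t) + exp(6*t) - exp(3*t)]
  [0, exp(3*t), exp(6*t) - exp(3*t)]
  [0, 0, exp(6*t)]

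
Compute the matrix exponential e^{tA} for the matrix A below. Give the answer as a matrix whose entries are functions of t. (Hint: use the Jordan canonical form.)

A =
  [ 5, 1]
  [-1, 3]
e^{tA} =
  [t*exp(4*t) + exp(4*t), t*exp(4*t)]
  [-t*exp(4*t), -t*exp(4*t) + exp(4*t)]

Strategy: write A = P · J · P⁻¹ where J is a Jordan canonical form, so e^{tA} = P · e^{tJ} · P⁻¹, and e^{tJ} can be computed block-by-block.

A has Jordan form
J =
  [4, 1]
  [0, 4]
(up to reordering of blocks).

Per-block formulas:
  For a 2×2 Jordan block J_2(4): exp(t · J_2(4)) = e^(4t)·(I + t·N), where N is the 2×2 nilpotent shift.

After assembling e^{tJ} and conjugating by P, we get:

e^{tA} =
  [t*exp(4*t) + exp(4*t), t*exp(4*t)]
  [-t*exp(4*t), -t*exp(4*t) + exp(4*t)]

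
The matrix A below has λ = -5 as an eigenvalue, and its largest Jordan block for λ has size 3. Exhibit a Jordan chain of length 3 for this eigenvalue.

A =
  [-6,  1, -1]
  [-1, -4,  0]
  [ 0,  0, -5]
A Jordan chain for λ = -5 of length 3:
v_1 = (1, 1, 0)ᵀ
v_2 = (-1, 0, 0)ᵀ
v_3 = (0, 0, 1)ᵀ

Let N = A − (-5)·I. We want v_3 with N^3 v_3 = 0 but N^2 v_3 ≠ 0; then v_{j-1} := N · v_j for j = 3, …, 2.

Pick v_3 = (0, 0, 1)ᵀ.
Then v_2 = N · v_3 = (-1, 0, 0)ᵀ.
Then v_1 = N · v_2 = (1, 1, 0)ᵀ.

Sanity check: (A − (-5)·I) v_1 = (0, 0, 0)ᵀ = 0. ✓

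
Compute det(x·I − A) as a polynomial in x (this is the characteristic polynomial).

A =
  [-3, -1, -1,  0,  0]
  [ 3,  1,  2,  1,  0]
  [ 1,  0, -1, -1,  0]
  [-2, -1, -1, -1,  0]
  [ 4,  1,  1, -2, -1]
x^5 + 5*x^4 + 10*x^3 + 10*x^2 + 5*x + 1

Expanding det(x·I − A) (e.g. by cofactor expansion or by noting that A is similar to its Jordan form J, which has the same characteristic polynomial as A) gives
  χ_A(x) = x^5 + 5*x^4 + 10*x^3 + 10*x^2 + 5*x + 1
which factors as (x + 1)^5. The eigenvalues (with algebraic multiplicities) are λ = -1 with multiplicity 5.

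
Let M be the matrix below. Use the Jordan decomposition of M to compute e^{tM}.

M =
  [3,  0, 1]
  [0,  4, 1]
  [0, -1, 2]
e^{tM} =
  [exp(3*t), -t^2*exp(3*t)/2, -t^2*exp(3*t)/2 + t*exp(3*t)]
  [0, t*exp(3*t) + exp(3*t), t*exp(3*t)]
  [0, -t*exp(3*t), -t*exp(3*t) + exp(3*t)]

Strategy: write M = P · J · P⁻¹ where J is a Jordan canonical form, so e^{tM} = P · e^{tJ} · P⁻¹, and e^{tJ} can be computed block-by-block.

M has Jordan form
J =
  [3, 1, 0]
  [0, 3, 1]
  [0, 0, 3]
(up to reordering of blocks).

Per-block formulas:
  For a 3×3 Jordan block J_3(3): exp(t · J_3(3)) = e^(3t)·(I + t·N + (t^2/2)·N^2), where N is the 3×3 nilpotent shift.

After assembling e^{tJ} and conjugating by P, we get:

e^{tM} =
  [exp(3*t), -t^2*exp(3*t)/2, -t^2*exp(3*t)/2 + t*exp(3*t)]
  [0, t*exp(3*t) + exp(3*t), t*exp(3*t)]
  [0, -t*exp(3*t), -t*exp(3*t) + exp(3*t)]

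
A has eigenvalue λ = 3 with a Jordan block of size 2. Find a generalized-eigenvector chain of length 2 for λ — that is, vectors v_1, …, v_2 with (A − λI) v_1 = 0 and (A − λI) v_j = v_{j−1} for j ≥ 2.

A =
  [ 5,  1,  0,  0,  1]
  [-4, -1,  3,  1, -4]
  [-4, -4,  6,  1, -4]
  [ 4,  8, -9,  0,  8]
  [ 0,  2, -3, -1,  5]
A Jordan chain for λ = 3 of length 2:
v_1 = (2, -4, -4, 4, 0)ᵀ
v_2 = (1, 0, 0, 0, 0)ᵀ

Let N = A − (3)·I. We want v_2 with N^2 v_2 = 0 but N^1 v_2 ≠ 0; then v_{j-1} := N · v_j for j = 2, …, 2.

Pick v_2 = (1, 0, 0, 0, 0)ᵀ.
Then v_1 = N · v_2 = (2, -4, -4, 4, 0)ᵀ.

Sanity check: (A − (3)·I) v_1 = (0, 0, 0, 0, 0)ᵀ = 0. ✓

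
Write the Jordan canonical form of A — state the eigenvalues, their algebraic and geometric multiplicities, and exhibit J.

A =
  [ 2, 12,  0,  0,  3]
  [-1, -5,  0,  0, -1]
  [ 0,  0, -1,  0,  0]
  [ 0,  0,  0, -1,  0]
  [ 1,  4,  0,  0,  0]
J_2(-1) ⊕ J_1(-1) ⊕ J_1(-1) ⊕ J_1(-1)

The characteristic polynomial is
  det(x·I − A) = x^5 + 5*x^4 + 10*x^3 + 10*x^2 + 5*x + 1 = (x + 1)^5

Eigenvalues and multiplicities (the geometric multiplicity of λ is n − rank(A − λI), which equals the number of Jordan blocks for λ):
  λ = -1: algebraic multiplicity = 5, geometric multiplicity = 4

Determining the block sizes for each eigenvalue:
  λ = -1: 4 blocks summing to 5 forces exactly one block of size 2 and the rest size 1 → block sizes [2, 1, 1, 1]

Assembling the blocks gives a Jordan form
J =
  [-1,  1,  0,  0,  0]
  [ 0, -1,  0,  0,  0]
  [ 0,  0, -1,  0,  0]
  [ 0,  0,  0, -1,  0]
  [ 0,  0,  0,  0, -1]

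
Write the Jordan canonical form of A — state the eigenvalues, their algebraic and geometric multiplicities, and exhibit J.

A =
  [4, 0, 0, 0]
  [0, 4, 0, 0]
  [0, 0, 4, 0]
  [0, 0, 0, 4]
J_1(4) ⊕ J_1(4) ⊕ J_1(4) ⊕ J_1(4)

The characteristic polynomial is
  det(x·I − A) = x^4 - 16*x^3 + 96*x^2 - 256*x + 256 = (x - 4)^4

Eigenvalues and multiplicities (the geometric multiplicity of λ is n − rank(A − λI), which equals the number of Jordan blocks for λ):
  λ = 4: algebraic multiplicity = 4, geometric multiplicity = 4

Determining the block sizes for each eigenvalue:
  λ = 4: gm = am = 4, so every block has size 1 → block sizes [1, 1, 1, 1]

Assembling the blocks gives a Jordan form
J =
  [4, 0, 0, 0]
  [0, 4, 0, 0]
  [0, 0, 4, 0]
  [0, 0, 0, 4]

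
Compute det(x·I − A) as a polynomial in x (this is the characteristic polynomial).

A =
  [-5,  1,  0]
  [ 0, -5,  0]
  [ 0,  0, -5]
x^3 + 15*x^2 + 75*x + 125

Expanding det(x·I − A) (e.g. by cofactor expansion or by noting that A is similar to its Jordan form J, which has the same characteristic polynomial as A) gives
  χ_A(x) = x^3 + 15*x^2 + 75*x + 125
which factors as (x + 5)^3. The eigenvalues (with algebraic multiplicities) are λ = -5 with multiplicity 3.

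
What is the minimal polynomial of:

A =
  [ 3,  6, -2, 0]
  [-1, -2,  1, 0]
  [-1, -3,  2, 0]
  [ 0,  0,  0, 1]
x^2 - 2*x + 1

The characteristic polynomial is χ_A(x) = (x - 1)^4, so the eigenvalues are known. The minimal polynomial is
  m_A(x) = Π_λ (x − λ)^{k_λ}
where k_λ is the size of the *largest* Jordan block for λ (equivalently, the smallest k with (A − λI)^k v = 0 for every generalised eigenvector v of λ).

  λ = 1: largest Jordan block has size 2, contributing (x − 1)^2

So m_A(x) = (x - 1)^2 = x^2 - 2*x + 1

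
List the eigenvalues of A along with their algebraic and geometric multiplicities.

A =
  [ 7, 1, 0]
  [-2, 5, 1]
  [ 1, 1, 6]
λ = 6: alg = 3, geom = 1

Step 1 — factor the characteristic polynomial to read off the algebraic multiplicities:
  χ_A(x) = (x - 6)^3

Step 2 — compute geometric multiplicities via the rank-nullity identity g(λ) = n − rank(A − λI):
  rank(A − (6)·I) = 2, so dim ker(A − (6)·I) = n − 2 = 1

Summary:
  λ = 6: algebraic multiplicity = 3, geometric multiplicity = 1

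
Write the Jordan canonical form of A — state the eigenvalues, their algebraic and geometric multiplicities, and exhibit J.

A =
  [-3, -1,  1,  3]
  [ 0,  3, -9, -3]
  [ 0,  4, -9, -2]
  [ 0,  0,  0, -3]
J_3(-3) ⊕ J_1(-3)

The characteristic polynomial is
  det(x·I − A) = x^4 + 12*x^3 + 54*x^2 + 108*x + 81 = (x + 3)^4

Eigenvalues and multiplicities (the geometric multiplicity of λ is n − rank(A − λI), which equals the number of Jordan blocks for λ):
  λ = -3: algebraic multiplicity = 4, geometric multiplicity = 2

Determining the block sizes for each eigenvalue:
  λ = -3: with am = 4 and gm = 2, the partition is not yet determined (e.g. several partitions of 4 into 2 parts exist). Let N = A − (-3)·I. Computing rank(N^1) = 2, rank(N^2) = 1, rank(N^3) = 0; the number of blocks of size ≥ j is rank(N^{j−1}) − rank(N^j), giving [2, 1, 1]. So we have 1 block(s) of size 3, 1 block(s) of size 1 → block sizes [3, 1]

Assembling the blocks gives a Jordan form
J =
  [-3,  1,  0,  0]
  [ 0, -3,  1,  0]
  [ 0,  0, -3,  0]
  [ 0,  0,  0, -3]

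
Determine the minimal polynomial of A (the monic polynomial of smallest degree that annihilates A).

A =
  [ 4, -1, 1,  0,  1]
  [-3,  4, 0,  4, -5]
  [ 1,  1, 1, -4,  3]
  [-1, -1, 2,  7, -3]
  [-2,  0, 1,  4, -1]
x^3 - 9*x^2 + 27*x - 27

The characteristic polynomial is χ_A(x) = (x - 3)^5, so the eigenvalues are known. The minimal polynomial is
  m_A(x) = Π_λ (x − λ)^{k_λ}
where k_λ is the size of the *largest* Jordan block for λ (equivalently, the smallest k with (A − λI)^k v = 0 for every generalised eigenvector v of λ).

  λ = 3: largest Jordan block has size 3, contributing (x − 3)^3

So m_A(x) = (x - 3)^3 = x^3 - 9*x^2 + 27*x - 27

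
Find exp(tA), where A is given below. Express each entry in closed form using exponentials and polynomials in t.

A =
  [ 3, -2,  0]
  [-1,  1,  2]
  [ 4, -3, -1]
e^{tA} =
  [3*t^2*exp(t) + 2*t*exp(t) + exp(t), -2*t^2*exp(t) - 2*t*exp(t), -2*t^2*exp(t)]
  [3*t^2*exp(t) - t*exp(t), -2*t^2*exp(t) + exp(t), -2*t^2*exp(t) + 2*t*exp(t)]
  [3*t^2*exp(t)/2 + 4*t*exp(t), -t^2*exp(t) - 3*t*exp(t), -t^2*exp(t) - 2*t*exp(t) + exp(t)]

Strategy: write A = P · J · P⁻¹ where J is a Jordan canonical form, so e^{tA} = P · e^{tJ} · P⁻¹, and e^{tJ} can be computed block-by-block.

A has Jordan form
J =
  [1, 1, 0]
  [0, 1, 1]
  [0, 0, 1]
(up to reordering of blocks).

Per-block formulas:
  For a 3×3 Jordan block J_3(1): exp(t · J_3(1)) = e^(1t)·(I + t·N + (t^2/2)·N^2), where N is the 3×3 nilpotent shift.

After assembling e^{tJ} and conjugating by P, we get:

e^{tA} =
  [3*t^2*exp(t) + 2*t*exp(t) + exp(t), -2*t^2*exp(t) - 2*t*exp(t), -2*t^2*exp(t)]
  [3*t^2*exp(t) - t*exp(t), -2*t^2*exp(t) + exp(t), -2*t^2*exp(t) + 2*t*exp(t)]
  [3*t^2*exp(t)/2 + 4*t*exp(t), -t^2*exp(t) - 3*t*exp(t), -t^2*exp(t) - 2*t*exp(t) + exp(t)]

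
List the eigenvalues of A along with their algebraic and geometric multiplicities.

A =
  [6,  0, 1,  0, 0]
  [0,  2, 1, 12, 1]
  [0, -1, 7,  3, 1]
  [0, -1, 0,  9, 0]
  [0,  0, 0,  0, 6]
λ = 6: alg = 5, geom = 2

Step 1 — factor the characteristic polynomial to read off the algebraic multiplicities:
  χ_A(x) = (x - 6)^5

Step 2 — compute geometric multiplicities via the rank-nullity identity g(λ) = n − rank(A − λI):
  rank(A − (6)·I) = 3, so dim ker(A − (6)·I) = n − 3 = 2

Summary:
  λ = 6: algebraic multiplicity = 5, geometric multiplicity = 2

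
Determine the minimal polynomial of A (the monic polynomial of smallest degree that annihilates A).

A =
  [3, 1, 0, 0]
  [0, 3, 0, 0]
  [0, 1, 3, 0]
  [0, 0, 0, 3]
x^2 - 6*x + 9

The characteristic polynomial is χ_A(x) = (x - 3)^4, so the eigenvalues are known. The minimal polynomial is
  m_A(x) = Π_λ (x − λ)^{k_λ}
where k_λ is the size of the *largest* Jordan block for λ (equivalently, the smallest k with (A − λI)^k v = 0 for every generalised eigenvector v of λ).

  λ = 3: largest Jordan block has size 2, contributing (x − 3)^2

So m_A(x) = (x - 3)^2 = x^2 - 6*x + 9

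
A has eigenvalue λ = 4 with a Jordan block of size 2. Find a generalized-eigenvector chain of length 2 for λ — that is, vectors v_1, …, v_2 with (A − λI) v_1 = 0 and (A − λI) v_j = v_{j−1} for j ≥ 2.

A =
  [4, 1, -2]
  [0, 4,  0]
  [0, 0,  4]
A Jordan chain for λ = 4 of length 2:
v_1 = (1, 0, 0)ᵀ
v_2 = (0, 1, 0)ᵀ

Let N = A − (4)·I. We want v_2 with N^2 v_2 = 0 but N^1 v_2 ≠ 0; then v_{j-1} := N · v_j for j = 2, …, 2.

Pick v_2 = (0, 1, 0)ᵀ.
Then v_1 = N · v_2 = (1, 0, 0)ᵀ.

Sanity check: (A − (4)·I) v_1 = (0, 0, 0)ᵀ = 0. ✓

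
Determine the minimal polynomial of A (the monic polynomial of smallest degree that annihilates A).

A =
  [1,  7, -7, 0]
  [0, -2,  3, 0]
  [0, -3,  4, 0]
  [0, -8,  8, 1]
x^2 - 2*x + 1

The characteristic polynomial is χ_A(x) = (x - 1)^4, so the eigenvalues are known. The minimal polynomial is
  m_A(x) = Π_λ (x − λ)^{k_λ}
where k_λ is the size of the *largest* Jordan block for λ (equivalently, the smallest k with (A − λI)^k v = 0 for every generalised eigenvector v of λ).

  λ = 1: largest Jordan block has size 2, contributing (x − 1)^2

So m_A(x) = (x - 1)^2 = x^2 - 2*x + 1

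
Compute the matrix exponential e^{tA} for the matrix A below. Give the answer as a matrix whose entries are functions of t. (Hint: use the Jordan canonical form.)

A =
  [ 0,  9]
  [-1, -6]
e^{tA} =
  [3*t*exp(-3*t) + exp(-3*t), 9*t*exp(-3*t)]
  [-t*exp(-3*t), -3*t*exp(-3*t) + exp(-3*t)]

Strategy: write A = P · J · P⁻¹ where J is a Jordan canonical form, so e^{tA} = P · e^{tJ} · P⁻¹, and e^{tJ} can be computed block-by-block.

A has Jordan form
J =
  [-3,  1]
  [ 0, -3]
(up to reordering of blocks).

Per-block formulas:
  For a 2×2 Jordan block J_2(-3): exp(t · J_2(-3)) = e^(-3t)·(I + t·N), where N is the 2×2 nilpotent shift.

After assembling e^{tJ} and conjugating by P, we get:

e^{tA} =
  [3*t*exp(-3*t) + exp(-3*t), 9*t*exp(-3*t)]
  [-t*exp(-3*t), -3*t*exp(-3*t) + exp(-3*t)]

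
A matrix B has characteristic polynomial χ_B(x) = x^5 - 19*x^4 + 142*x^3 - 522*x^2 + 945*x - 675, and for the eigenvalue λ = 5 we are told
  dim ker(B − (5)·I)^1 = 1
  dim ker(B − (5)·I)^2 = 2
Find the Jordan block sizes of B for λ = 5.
Block sizes for λ = 5: [2]

From the dimensions of kernels of powers, the number of Jordan blocks of size at least j is d_j − d_{j−1} where d_j = dim ker(N^j) (with d_0 = 0). Computing the differences gives [1, 1].
The number of blocks of size exactly k is (#blocks of size ≥ k) − (#blocks of size ≥ k + 1), so the partition is: 1 block(s) of size 2.
In nonincreasing order the block sizes are [2].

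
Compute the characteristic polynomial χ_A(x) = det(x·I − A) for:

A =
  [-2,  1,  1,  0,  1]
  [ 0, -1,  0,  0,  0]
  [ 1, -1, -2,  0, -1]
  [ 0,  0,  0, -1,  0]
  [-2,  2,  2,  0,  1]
x^5 + 5*x^4 + 10*x^3 + 10*x^2 + 5*x + 1

Expanding det(x·I − A) (e.g. by cofactor expansion or by noting that A is similar to its Jordan form J, which has the same characteristic polynomial as A) gives
  χ_A(x) = x^5 + 5*x^4 + 10*x^3 + 10*x^2 + 5*x + 1
which factors as (x + 1)^5. The eigenvalues (with algebraic multiplicities) are λ = -1 with multiplicity 5.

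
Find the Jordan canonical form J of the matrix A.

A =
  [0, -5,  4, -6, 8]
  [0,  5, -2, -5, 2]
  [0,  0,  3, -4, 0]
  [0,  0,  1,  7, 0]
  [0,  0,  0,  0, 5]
J_1(0) ⊕ J_3(5) ⊕ J_1(5)

The characteristic polynomial is
  det(x·I − A) = x^5 - 20*x^4 + 150*x^3 - 500*x^2 + 625*x = x*(x - 5)^4

Eigenvalues and multiplicities (the geometric multiplicity of λ is n − rank(A − λI), which equals the number of Jordan blocks for λ):
  λ = 0: algebraic multiplicity = 1, geometric multiplicity = 1
  λ = 5: algebraic multiplicity = 4, geometric multiplicity = 2

Determining the block sizes for each eigenvalue:
  λ = 0: one block (gm = 1), so the single block has size am = 1 → block sizes [1]
  λ = 5: with am = 4 and gm = 2, the partition is not yet determined (e.g. several partitions of 4 into 2 parts exist). Let N = A − (5)·I. Computing rank(N^1) = 3, rank(N^2) = 2, rank(N^3) = 1; the number of blocks of size ≥ j is rank(N^{j−1}) − rank(N^j), giving [2, 1, 1]. So we have 1 block(s) of size 3, 1 block(s) of size 1 → block sizes [3, 1]

Assembling the blocks gives a Jordan form
J =
  [0, 0, 0, 0, 0]
  [0, 5, 1, 0, 0]
  [0, 0, 5, 1, 0]
  [0, 0, 0, 5, 0]
  [0, 0, 0, 0, 5]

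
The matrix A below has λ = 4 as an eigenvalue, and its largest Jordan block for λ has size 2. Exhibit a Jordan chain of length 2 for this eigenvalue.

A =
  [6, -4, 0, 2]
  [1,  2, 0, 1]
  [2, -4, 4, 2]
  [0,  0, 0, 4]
A Jordan chain for λ = 4 of length 2:
v_1 = (2, 1, 2, 0)ᵀ
v_2 = (1, 0, 0, 0)ᵀ

Let N = A − (4)·I. We want v_2 with N^2 v_2 = 0 but N^1 v_2 ≠ 0; then v_{j-1} := N · v_j for j = 2, …, 2.

Pick v_2 = (1, 0, 0, 0)ᵀ.
Then v_1 = N · v_2 = (2, 1, 2, 0)ᵀ.

Sanity check: (A − (4)·I) v_1 = (0, 0, 0, 0)ᵀ = 0. ✓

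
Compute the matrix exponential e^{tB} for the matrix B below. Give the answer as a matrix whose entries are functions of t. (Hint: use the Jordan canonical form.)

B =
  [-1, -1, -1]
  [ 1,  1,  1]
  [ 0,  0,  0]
e^{tB} =
  [1 - t, -t, -t]
  [t, t + 1, t]
  [0, 0, 1]

Strategy: write B = P · J · P⁻¹ where J is a Jordan canonical form, so e^{tB} = P · e^{tJ} · P⁻¹, and e^{tJ} can be computed block-by-block.

B has Jordan form
J =
  [0, 1, 0]
  [0, 0, 0]
  [0, 0, 0]
(up to reordering of blocks).

Per-block formulas:
  For a 1×1 block at λ = 0: exp(t · [0]) = [e^(0t)].
  For a 2×2 Jordan block J_2(0): exp(t · J_2(0)) = e^(0t)·(I + t·N), where N is the 2×2 nilpotent shift.

After assembling e^{tJ} and conjugating by P, we get:

e^{tB} =
  [1 - t, -t, -t]
  [t, t + 1, t]
  [0, 0, 1]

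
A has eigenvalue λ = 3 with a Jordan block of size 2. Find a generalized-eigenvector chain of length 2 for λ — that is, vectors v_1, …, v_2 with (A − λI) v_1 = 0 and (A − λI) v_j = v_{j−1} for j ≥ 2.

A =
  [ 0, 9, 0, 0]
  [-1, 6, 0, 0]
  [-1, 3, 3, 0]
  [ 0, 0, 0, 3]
A Jordan chain for λ = 3 of length 2:
v_1 = (-3, -1, -1, 0)ᵀ
v_2 = (1, 0, 0, 0)ᵀ

Let N = A − (3)·I. We want v_2 with N^2 v_2 = 0 but N^1 v_2 ≠ 0; then v_{j-1} := N · v_j for j = 2, …, 2.

Pick v_2 = (1, 0, 0, 0)ᵀ.
Then v_1 = N · v_2 = (-3, -1, -1, 0)ᵀ.

Sanity check: (A − (3)·I) v_1 = (0, 0, 0, 0)ᵀ = 0. ✓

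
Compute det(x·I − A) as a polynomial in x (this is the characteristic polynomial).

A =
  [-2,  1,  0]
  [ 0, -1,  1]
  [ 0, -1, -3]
x^3 + 6*x^2 + 12*x + 8

Expanding det(x·I − A) (e.g. by cofactor expansion or by noting that A is similar to its Jordan form J, which has the same characteristic polynomial as A) gives
  χ_A(x) = x^3 + 6*x^2 + 12*x + 8
which factors as (x + 2)^3. The eigenvalues (with algebraic multiplicities) are λ = -2 with multiplicity 3.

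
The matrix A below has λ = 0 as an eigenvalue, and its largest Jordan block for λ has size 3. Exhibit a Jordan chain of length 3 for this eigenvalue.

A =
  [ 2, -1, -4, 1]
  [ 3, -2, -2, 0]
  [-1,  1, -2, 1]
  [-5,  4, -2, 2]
A Jordan chain for λ = 0 of length 3:
v_1 = (0, 2, -2, -6)ᵀ
v_2 = (2, 3, -1, -5)ᵀ
v_3 = (1, 0, 0, 0)ᵀ

Let N = A − (0)·I. We want v_3 with N^3 v_3 = 0 but N^2 v_3 ≠ 0; then v_{j-1} := N · v_j for j = 3, …, 2.

Pick v_3 = (1, 0, 0, 0)ᵀ.
Then v_2 = N · v_3 = (2, 3, -1, -5)ᵀ.
Then v_1 = N · v_2 = (0, 2, -2, -6)ᵀ.

Sanity check: (A − (0)·I) v_1 = (0, 0, 0, 0)ᵀ = 0. ✓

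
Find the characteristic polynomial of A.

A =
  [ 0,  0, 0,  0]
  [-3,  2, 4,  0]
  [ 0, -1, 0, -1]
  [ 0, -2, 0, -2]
x^4

Expanding det(x·I − A) (e.g. by cofactor expansion or by noting that A is similar to its Jordan form J, which has the same characteristic polynomial as A) gives
  χ_A(x) = x^4
which factors as x^4. The eigenvalues (with algebraic multiplicities) are λ = 0 with multiplicity 4.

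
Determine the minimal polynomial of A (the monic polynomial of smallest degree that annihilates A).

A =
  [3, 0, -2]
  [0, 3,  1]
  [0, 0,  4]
x^2 - 7*x + 12

The characteristic polynomial is χ_A(x) = (x - 4)*(x - 3)^2, so the eigenvalues are known. The minimal polynomial is
  m_A(x) = Π_λ (x − λ)^{k_λ}
where k_λ is the size of the *largest* Jordan block for λ (equivalently, the smallest k with (A − λI)^k v = 0 for every generalised eigenvector v of λ).

  λ = 3: largest Jordan block has size 1, contributing (x − 3)
  λ = 4: largest Jordan block has size 1, contributing (x − 4)

So m_A(x) = (x - 4)*(x - 3) = x^2 - 7*x + 12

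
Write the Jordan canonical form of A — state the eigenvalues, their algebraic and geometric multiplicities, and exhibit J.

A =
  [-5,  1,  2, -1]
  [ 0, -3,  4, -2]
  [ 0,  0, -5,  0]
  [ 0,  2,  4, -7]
J_2(-5) ⊕ J_1(-5) ⊕ J_1(-5)

The characteristic polynomial is
  det(x·I − A) = x^4 + 20*x^3 + 150*x^2 + 500*x + 625 = (x + 5)^4

Eigenvalues and multiplicities (the geometric multiplicity of λ is n − rank(A − λI), which equals the number of Jordan blocks for λ):
  λ = -5: algebraic multiplicity = 4, geometric multiplicity = 3

Determining the block sizes for each eigenvalue:
  λ = -5: 3 blocks summing to 4 forces exactly one block of size 2 and the rest size 1 → block sizes [2, 1, 1]

Assembling the blocks gives a Jordan form
J =
  [-5,  1,  0,  0]
  [ 0, -5,  0,  0]
  [ 0,  0, -5,  0]
  [ 0,  0,  0, -5]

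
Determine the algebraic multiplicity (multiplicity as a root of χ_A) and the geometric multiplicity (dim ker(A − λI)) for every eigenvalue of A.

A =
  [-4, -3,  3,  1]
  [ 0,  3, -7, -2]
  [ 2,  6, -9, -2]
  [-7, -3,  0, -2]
λ = -3: alg = 4, geom = 2

Step 1 — factor the characteristic polynomial to read off the algebraic multiplicities:
  χ_A(x) = (x + 3)^4

Step 2 — compute geometric multiplicities via the rank-nullity identity g(λ) = n − rank(A − λI):
  rank(A − (-3)·I) = 2, so dim ker(A − (-3)·I) = n − 2 = 2

Summary:
  λ = -3: algebraic multiplicity = 4, geometric multiplicity = 2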